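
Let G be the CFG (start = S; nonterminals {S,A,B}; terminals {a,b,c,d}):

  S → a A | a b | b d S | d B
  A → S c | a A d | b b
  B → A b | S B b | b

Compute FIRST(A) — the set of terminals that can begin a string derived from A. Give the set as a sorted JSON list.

Compute FIRST by fixpoint:
round 1:
  A via A→a A d: +{a}
  A via A→b b: +{b}
  B via B→A b: +{a,b}
  S via S→a A: +{a}
  S via S→b d S: +{b}
  S via S→d B: +{d}
  FIRST(S)={a,b,d}  FIRST(A)={a,b}  FIRST(B)={a,b}
round 2:
  A via A→S c: +{d}
  B via B→A b: +{d}
  FIRST(S)={a,b,d}  FIRST(A)={a,b,d}  FIRST(B)={a,b,d}
round 3: (stable)
  FIRST(S)={a,b,d}  FIRST(A)={a,b,d}  FIRST(B)={a,b,d}

FIRST(A) = ["a", "b", "d"]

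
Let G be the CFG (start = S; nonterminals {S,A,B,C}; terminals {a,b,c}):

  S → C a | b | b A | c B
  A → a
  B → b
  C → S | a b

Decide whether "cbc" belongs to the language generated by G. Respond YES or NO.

Convert to CNF:
  S -> C T0 | T1 A | T2 B | b
  A -> a
  B -> b
  C -> C T0 | T0 T1 | T1 A | T2 B | b
  T0 -> a
  T1 -> b
  T2 -> c

Fill CYK table bottom-up:
  T[0,0] 'c' = {T2}  orig:{}
  T[1,1] 'b' = {B,C,S,T1}  orig:{B,C,S}
  T[2,2] 'c' = {T2}  orig:{}
  T[0,1] 'cb' = {C,S}
  T[1,2] 'bc' = ∅
  T[0,2] 'cbc' = ∅

S ∉ T[0,2] ⇒ NO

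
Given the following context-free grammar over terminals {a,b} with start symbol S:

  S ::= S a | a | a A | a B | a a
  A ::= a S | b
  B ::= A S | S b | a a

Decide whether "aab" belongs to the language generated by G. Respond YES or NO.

CNF form of G:
  S -> S T0 | T0 A | T0 B | T0 T0 | a
  A -> T0 S | b
  B -> A S | S T1 | T0 T0
  T0 -> a
  T1 -> b

CYK table (by increasing span):
  cell(0,0) a: {S,T0}  orig:{S}
  cell(1,1) a: {S,T0}  orig:{S}
  cell(2,2) b: {A,T1}  orig:{A}
  cell(0,1) aa: {A,B,S}
  cell(1,2) ab: {B,S}
  cell(0,2) aab: {A,B,S}

S ∈ T[0,2] ⇒ YES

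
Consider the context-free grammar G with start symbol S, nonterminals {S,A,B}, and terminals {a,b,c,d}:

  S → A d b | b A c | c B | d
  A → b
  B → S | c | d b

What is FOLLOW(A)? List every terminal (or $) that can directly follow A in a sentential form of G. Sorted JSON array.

FIRST sets, iterate to fixpoint:
pass 1:
  A via A→b: +{b}
  B via B→c: +{c}
  B via B→d b: +{d}
  S via S→A d b: +{b}
  S via S→c B: +{c}
  S via S→d: +{d}
  FIRST[S]={b,c,d}  FIRST[A]={b}  FIRST[B]={c,d}
pass 2:
  B via B→S: +{b}
  FIRST[S]={b,c,d}  FIRST[A]={b}  FIRST[B]={b,c,d}
pass 3: — fixpoint
  FIRST[S]={b,c,d}  FIRST[A]={b}  FIRST[B]={b,c,d}

Compute FOLLOW by fixpoint:
initialize: $ ∈ FOLLOW(S)
iter 1:
  S→A d b: FOLLOW(A) ⊇ FIRST(d) = {d}; new: +{d}
  S→b A c: FOLLOW(A) ⊇ FIRST(c) = {c}; new: +{c}
  S→c B: FOLLOW(B) ⊇ FOLLOW(S) ⊇ {$}; new: +{$}
  S: {$}  A: {c,d}  B: {$}
iter 2: — fixpoint
  S: {$}  A: {c,d}  B: {$}

FOLLOW(A) = ["c", "d"]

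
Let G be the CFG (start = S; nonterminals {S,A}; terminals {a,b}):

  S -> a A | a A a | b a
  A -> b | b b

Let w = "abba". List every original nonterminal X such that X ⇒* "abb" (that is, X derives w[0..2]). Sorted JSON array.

Convert to CNF:
  S -> T0 T1 | T1 A | T1 X2
  A -> T0 T0 | b
  T0 -> b
  T1 -> a
  X2 -> A T1

CYK fill (cells [i..j] with 0 ≤ i ≤ j ≤ 2 only):
  [0..0]={T1}  "a"  orig:{}
  [1..1]={A,T0}  "b"  orig:{A}
  [2..2]={A,T0}  "b"  orig:{A}
  [0..1]={S}  "ab"
  [1..2]={A}  "bb"
  [0..2]={S}  "abb"

Original NTs in T[0,2] deriving "abb": ["S"]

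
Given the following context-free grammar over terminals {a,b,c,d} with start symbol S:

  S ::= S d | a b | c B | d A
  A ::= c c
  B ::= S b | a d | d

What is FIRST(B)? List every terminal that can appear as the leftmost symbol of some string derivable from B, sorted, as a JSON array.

FIRST sets, iterate to fixpoint:
pass 1:
  A via A→c c: +{c}
  B via B→a d: +{a}
  B via B→d: +{d}
  S via S→a b: +{a}
  S via S→c B: +{c}
  S via S→d A: +{d}
  FIRST(S)={a,c,d}  FIRST(A)={c}  FIRST(B)={a,d}
pass 2:
  B via B→S b: +{c}
  FIRST(S)={a,c,d}  FIRST(A)={c}  FIRST(B)={a,c,d}
pass 3: done
  FIRST(S)={a,c,d}  FIRST(A)={c}  FIRST(B)={a,c,d}

FIRST(B) = ["a", "c", "d"]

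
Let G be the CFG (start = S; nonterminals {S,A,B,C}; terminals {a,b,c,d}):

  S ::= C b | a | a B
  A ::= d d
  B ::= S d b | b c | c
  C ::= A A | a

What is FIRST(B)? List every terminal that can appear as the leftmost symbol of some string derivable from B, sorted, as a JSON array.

FIRST sets, iterate to fixpoint:
pass 1:
  A via A→d d: +{d}
  B via B→b c: +{b}
  B via B→c: +{c}
  C via C→A A: +{d}
  C via C→a: +{a}
  S via S→C b: +{a,d}
  FIRST(S)={a,d}  FIRST(A)={d}  FIRST(B)={b,c}  FIRST(C)={a,d}
pass 2:
  B via B→S d b: +{a,d}
  FIRST(S)={a,d}  FIRST(A)={d}  FIRST(B)={a,b,c,d}  FIRST(C)={a,d}
pass 3: (no change)
  FIRST(S)={a,d}  FIRST(A)={d}  FIRST(B)={a,b,c,d}  FIRST(C)={a,d}

FIRST(B) = ["a", "b", "c", "d"]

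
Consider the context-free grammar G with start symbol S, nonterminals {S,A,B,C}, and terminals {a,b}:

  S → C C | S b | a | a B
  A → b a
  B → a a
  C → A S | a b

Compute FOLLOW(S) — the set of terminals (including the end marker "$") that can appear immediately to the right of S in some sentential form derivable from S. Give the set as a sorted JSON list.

FIRST iteration:
[1]
  A via A→b a: +{b}
  B via B→a a: +{a}
  C via C→A S: +{b}
  C via C→a b: +{a}
  S via S→C C: +{a,b}
  S: {a,b}  A: {b}  B: {a}  C: {a,b}
[2] — fixpoint
  S: {a,b}  A: {b}  B: {a}  C: {a,b}

FOLLOW iteration:
seed FOLLOW(S) with $
iter 1:
  C→A S: FOLLOW(A) ⊇ FIRST(S) = {a,b}; new: +{a,b}
  S→C C: FOLLOW(C) ⊇ FIRST(C) = {a,b}; new: +{a,b}
  S→C C: FOLLOW(C) ⊇ FOLLOW(S) ⊇ {$}; new: +{$}
  S→S b: FOLLOW(S) ⊇ FIRST(b) = {b}; new: +{b}
  S→a B: FOLLOW(B) ⊇ FOLLOW(S) ⊇ {$,b}; new: +{$,b}
  FOLLOW(S)={$,b}  FOLLOW(A)={a,b}  FOLLOW(B)={$,b}  FOLLOW(C)={$,a,b}
iter 2:
  C→A S: FOLLOW(S) ⊇ FOLLOW(C) ⊇ {$,a,b}; new: +{a}
  S→a B: FOLLOW(B) ⊇ FOLLOW(S) ⊇ {$,a,b}; new: +{a}
  FOLLOW(S)={$,a,b}  FOLLOW(A)={a,b}  FOLLOW(B)={$,a,b}  FOLLOW(C)={$,a,b}
iter 3: — fixpoint
  FOLLOW(S)={$,a,b}  FOLLOW(A)={a,b}  FOLLOW(B)={$,a,b}  FOLLOW(C)={$,a,b}

FOLLOW(S) = ["$", "a", "b"]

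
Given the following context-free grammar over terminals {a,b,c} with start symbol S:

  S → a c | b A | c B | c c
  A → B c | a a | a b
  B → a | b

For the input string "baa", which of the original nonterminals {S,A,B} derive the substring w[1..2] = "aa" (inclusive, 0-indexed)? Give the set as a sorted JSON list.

CNF form of G:
  S -> T0 B | T0 T0 | T1 T0 | T2 A
  A -> B T0 | T1 T1 | T1 T2
  B -> a | b
  T0 -> c
  T1 -> a
  T2 -> b

CYK fill, restricted to cells inside w[1..2]:
  cell(1,1) a: {B,T1}  orig:{B}
  cell(2,2) a: {B,T1}  orig:{B}
  cell(1,2) aa: {A}

Original NTs in T[1,2] deriving "aa": ["A"]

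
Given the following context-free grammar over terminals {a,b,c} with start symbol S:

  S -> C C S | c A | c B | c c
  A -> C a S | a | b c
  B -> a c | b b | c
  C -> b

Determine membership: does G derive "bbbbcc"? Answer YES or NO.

Convert to CNF:
  S -> C X4 | T2 A | T2 B | T2 T2
  A -> C X3 | T1 T2 | a
  B -> T0 T2 | T1 T1 | c
  C -> b
  T0 -> a
  T1 -> b
  T2 -> c
  X3 -> T0 S
  X4 -> C S

CYK fill:
  [0..0]={C,T1}  "b"  orig:{C}
  [1..1]={C,T1}  "b"  orig:{C}
  [2..2]={C,T1}  "b"  orig:{C}
  [3..3]={C,T1}  "b"  orig:{C}
  [4..4]={B,T2}  "c"  orig:{B}
  [5..5]={B,T2}  "c"  orig:{B}
  [0..1]={B}  "bb"
  [1..2]={B}  "bb"
  [2..3]={B}  "bb"
  [3..4]={A}  "bc"
  [4..5]={S}  "cc"
  [0..2]=∅  "bbb"
  [1..3]=∅  "bbb"
  [2..4]=∅  "bbc"
  [3..5]={X4}  "bcc"  orig:{}
  [0..3]=∅  "bbbb"
  [1..4]=∅  "bbbc"
  [2..5]={S}  "bbcc"
  [0..4]=∅  "bbbbc"
  [1..5]={X4}  "bbbcc"  orig:{}
  [0..5]={S}  "bbbbcc"

S ∈ T[0,5] ⇒ YES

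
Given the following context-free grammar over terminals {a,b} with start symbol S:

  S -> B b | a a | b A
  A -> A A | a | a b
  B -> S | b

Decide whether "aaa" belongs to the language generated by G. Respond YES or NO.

CNF form of G:
  S -> B T1 | T0 T0 | T1 A
  A -> A A | T0 T1 | a
  B -> B T1 | T0 T0 | T1 A | b
  T0 -> a
  T1 -> b

Fill CYK table bottom-up:
  T[0,0] 'a' = {A,T0}  orig:{A}
  T[1,1] 'a' = {A,T0}  orig:{A}
  T[2,2] 'a' = {A,T0}  orig:{A}
  T[0,1] 'aa' = {A,B,S}
  T[1,2] 'aa' = {A,B,S}
  T[0,2] 'aaa' = {A}

S ∉ T[0,2] ⇒ NO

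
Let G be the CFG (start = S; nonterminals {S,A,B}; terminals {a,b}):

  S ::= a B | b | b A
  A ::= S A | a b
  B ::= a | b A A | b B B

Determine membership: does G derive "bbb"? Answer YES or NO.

CNF form of G:
  S -> T0 B | T1 A | b
  A -> S A | T0 T1
  B -> T1 X2 | T1 X3 | a
  T0 -> a
  T1 -> b
  X2 -> A A
  X3 -> B B

CYK table (by increasing span):
  T[0,0] 'b' = {S,T1}  orig:{S}
  T[1,1] 'b' = {S,T1}  orig:{S}
  T[2,2] 'b' = {S,T1}  orig:{S}
  T[0,1] 'bb' = ∅
  T[1,2] 'bb' = ∅
  T[0,2] 'bbb' = ∅

S ∉ T[0,2] ⇒ NO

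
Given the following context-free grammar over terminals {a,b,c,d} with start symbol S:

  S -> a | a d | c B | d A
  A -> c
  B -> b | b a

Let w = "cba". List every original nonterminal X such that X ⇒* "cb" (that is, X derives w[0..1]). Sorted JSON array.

Convert to CNF:
  S -> T1 T2 | T2 A | T3 B | a
  A -> c
  B -> T0 T1 | b
  T0 -> b
  T1 -> a
  T2 -> d
  T3 -> c

CYK fill, restricted to cells inside w[0..1]:
  cell(0,0) c: {A,T3}  orig:{A}
  cell(1,1) b: {B,T0}  orig:{B}
  cell(0,1) cb: {S}

Original NTs in T[0,1] deriving "cb": ["S"]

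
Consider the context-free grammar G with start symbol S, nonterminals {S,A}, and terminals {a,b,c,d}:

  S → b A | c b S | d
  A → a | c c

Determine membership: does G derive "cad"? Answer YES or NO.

CNF form of G:
  S -> T0 X2 | T1 A | d
  A -> T0 T0 | a
  T0 -> c
  T1 -> b
  X2 -> T1 S

Fill CYK table bottom-up:
  T[0,0] 'c' = {T0}  orig:{}
  T[1,1] 'a' = {A}
  T[2,2] 'd' = {S}
  T[0,1] 'ca' = ∅
  T[1,2] 'ad' = ∅
  T[0,2] 'cad' = ∅

S ∉ T[0,2] ⇒ NO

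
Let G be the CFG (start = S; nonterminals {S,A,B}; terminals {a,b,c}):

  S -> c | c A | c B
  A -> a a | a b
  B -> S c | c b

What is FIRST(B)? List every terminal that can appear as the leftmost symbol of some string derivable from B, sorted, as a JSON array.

FIRST iteration:
round 1:
  A via A→a a: +{a}
  B via B→c b: +{c}
  S via S→c: +{c}
  FIRST(S)={c}  FIRST(A)={a}  FIRST(B)={c}
round 2: done
  FIRST(S)={c}  FIRST(A)={a}  FIRST(B)={c}

FIRST(B) = ["c"]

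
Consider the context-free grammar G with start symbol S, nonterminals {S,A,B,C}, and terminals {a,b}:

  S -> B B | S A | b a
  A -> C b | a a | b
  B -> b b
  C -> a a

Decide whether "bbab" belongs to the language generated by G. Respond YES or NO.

CNF form of G:
  S -> B B | S A | T0 T1
  A -> C T0 | T1 T1 | b
  B -> T0 T0
  C -> T1 T1
  T0 -> b
  T1 -> a

CYK table (by increasing span):
  T[0,0] 'b' = {A,T0}  orig:{A}
  T[1,1] 'b' = {A,T0}  orig:{A}
  T[2,2] 'a' = {T1}  orig:{}
  T[3,3] 'b' = {A,T0}  orig:{A}
  T[0,1] 'bb' = {B}
  T[1,2] 'ba' = {S}
  T[2,3] 'ab' = ∅
  T[0,2] 'bba' = ∅
  T[1,3] 'bab' = {S}
  T[0,3] 'bbab' = ∅

S ∉ T[0,3] ⇒ NO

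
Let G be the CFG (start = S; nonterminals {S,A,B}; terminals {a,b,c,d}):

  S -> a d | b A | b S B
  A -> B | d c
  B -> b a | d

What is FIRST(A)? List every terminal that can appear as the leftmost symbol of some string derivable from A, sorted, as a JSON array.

FIRST sets, iterate to fixpoint:
pass 1:
  A via A→d c: +{d}
  B via B→b a: +{b}
  B via B→d: +{d}
  S via S→a d: +{a}
  S via S→b A: +{b}
  FIRST[S]={a,b}  FIRST[A]={d}  FIRST[B]={b,d}
pass 2:
  A via A→B: +{b}
  FIRST[S]={a,b}  FIRST[A]={b,d}  FIRST[B]={b,d}
pass 3: done
  FIRST[S]={a,b}  FIRST[A]={b,d}  FIRST[B]={b,d}

FIRST(A) = ["b", "d"]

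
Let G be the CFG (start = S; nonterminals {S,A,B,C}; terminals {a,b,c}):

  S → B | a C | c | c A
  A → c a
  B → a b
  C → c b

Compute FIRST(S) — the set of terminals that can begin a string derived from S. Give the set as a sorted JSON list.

FIRST iteration:
round 1:
  A via A→c a: +{c}
  B via B→a b: +{a}
  C via C→c b: +{c}
  S via S→B: +{a}
  S via S→c: +{c}
  S: {a,c}  A: {c}  B: {a}  C: {c}
round 2: (stable)
  S: {a,c}  A: {c}  B: {a}  C: {c}

FIRST(S) = ["a", "c"]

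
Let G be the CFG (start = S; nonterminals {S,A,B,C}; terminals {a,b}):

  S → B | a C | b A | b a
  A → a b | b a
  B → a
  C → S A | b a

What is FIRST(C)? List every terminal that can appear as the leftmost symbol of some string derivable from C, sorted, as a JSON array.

FIRST sets, iterate to fixpoint:
pass 1:
  A via A→a b: +{a}
  A via A→b a: +{b}
  B via B→a: +{a}
  C via C→b a: +{b}
  S via S→B: +{a}
  S via S→b A: +{b}
  FIRST(S)={a,b}  FIRST(A)={a,b}  FIRST(B)={a}  FIRST(C)={b}
pass 2:
  C via C→S A: +{a}
  FIRST(S)={a,b}  FIRST(A)={a,b}  FIRST(B)={a}  FIRST(C)={a,b}
pass 3: — fixpoint
  FIRST(S)={a,b}  FIRST(A)={a,b}  FIRST(B)={a}  FIRST(C)={a,b}

FIRST(C) = ["a", "b"]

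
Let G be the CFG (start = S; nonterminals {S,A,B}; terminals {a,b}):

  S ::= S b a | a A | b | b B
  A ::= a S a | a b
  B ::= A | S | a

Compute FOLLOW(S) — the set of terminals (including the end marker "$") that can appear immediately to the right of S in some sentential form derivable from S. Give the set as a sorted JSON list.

Compute FIRST by fixpoint:
round 1:
  A via A→a S a: +{a}
  B via B→A: +{a}
  S via S→a A: +{a}
  S via S→b: +{b}
  FIRST[S]={a,b}  FIRST[A]={a}  FIRST[B]={a}
round 2:
  B via B→S: +{b}
  FIRST[S]={a,b}  FIRST[A]={a}  FIRST[B]={a,b}
round 3: (no change)
  FIRST[S]={a,b}  FIRST[A]={a}  FIRST[B]={a,b}

Compute FOLLOW by fixpoint:
FOLLOW(S) := {$}
round 1:
  A→a S a: FOLLOW(S) ⊇ FIRST(a) = {a}; new: +{a}
  S→S b a: FOLLOW(S) ⊇ FIRST(b) = {b}; new: +{b}
  S→a A: FOLLOW(A) ⊇ FOLLOW(S) ⊇ {$,a,b}; new: +{$,a,b}
  S→b B: FOLLOW(B) ⊇ FOLLOW(S) ⊇ {$,a,b}; new: +{$,a,b}
  S: {$,a,b}  A: {$,a,b}  B: {$,a,b}
round 2: — fixpoint
  S: {$,a,b}  A: {$,a,b}  B: {$,a,b}

FOLLOW(S) = ["$", "a", "b"]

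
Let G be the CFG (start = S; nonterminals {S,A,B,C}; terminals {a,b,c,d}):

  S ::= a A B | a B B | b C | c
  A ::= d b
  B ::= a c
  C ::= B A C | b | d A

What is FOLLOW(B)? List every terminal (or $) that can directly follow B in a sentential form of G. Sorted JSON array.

Compute FIRST by fixpoint:
pass 1:
  A via A→d b: +{d}
  B via B→a c: +{a}
  C via C→B A C: +{a}
  C via C→b: +{b}
  C via C→d A: +{d}
  S via S→a A B: +{a}
  S via S→b C: +{b}
  S via S→c: +{c}
  S: {a,b,c}  A: {d}  B: {a}  C: {a,b,d}
pass 2: (stable)
  S: {a,b,c}  A: {d}  B: {a}  C: {a,b,d}

FOLLOW iteration:
initialize: $ ∈ FOLLOW(S)
[1]
  C→B A C: FOLLOW(B) ⊇ FIRST(A) = {d}; new: +{d}
  C→B A C: FOLLOW(A) ⊇ FIRST(C) = {a,b,d}; new: +{a,b,d}
  S→a A B: FOLLOW(B) ⊇ FOLLOW(S) ⊇ {$}; new: +{$}
  S→a B B: FOLLOW(B) ⊇ FIRST(B) = {a}; new: +{a}
  S→b C: FOLLOW(C) ⊇ FOLLOW(S) ⊇ {$}; new: +{$}
  S: {$}  A: {a,b,d}  B: {$,a,d}  C: {$}
[2]
  C→d A: FOLLOW(A) ⊇ FOLLOW(C) ⊇ {$}; new: +{$}
  S: {$}  A: {$,a,b,d}  B: {$,a,d}  C: {$}
[3] — fixpoint
  S: {$}  A: {$,a,b,d}  B: {$,a,d}  C: {$}

FOLLOW(B) = ["$", "a", "d"]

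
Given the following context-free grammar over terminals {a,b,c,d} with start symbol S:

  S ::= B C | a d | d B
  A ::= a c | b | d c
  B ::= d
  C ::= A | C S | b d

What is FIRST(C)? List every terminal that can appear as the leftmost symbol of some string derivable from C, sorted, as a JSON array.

FIRST sets, iterate to fixpoint:
iter 1:
  A via A→a c: +{a}
  A via A→b: +{b}
  A via A→d c: +{d}
  B via B→d: +{d}
  C via C→A: +{a,b,d}
  S via S→B C: +{d}
  S via S→a d: +{a}
  FIRST(S)={a,d}  FIRST(A)={a,b,d}  FIRST(B)={d}  FIRST(C)={a,b,d}
iter 2: (stable)
  FIRST(S)={a,d}  FIRST(A)={a,b,d}  FIRST(B)={d}  FIRST(C)={a,b,d}

FIRST(C) = ["a", "b", "d"]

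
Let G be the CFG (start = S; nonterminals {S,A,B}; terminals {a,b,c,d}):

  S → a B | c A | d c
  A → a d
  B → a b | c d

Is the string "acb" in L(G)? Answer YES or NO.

CNF form of G:
  S -> T0 B | T1 T3 | T3 A
  A -> T0 T1
  B -> T0 T2 | T3 T1
  T0 -> a
  T1 -> d
  T2 -> b
  T3 -> c

Fill CYK table bottom-up:
  cell(0,0) a: {T0}  orig:{}
  cell(1,1) c: {T3}  orig:{}
  cell(2,2) b: {T2}  orig:{}
  cell(0,1) ac: ∅
  cell(1,2) cb: ∅
  cell(0,2) acb: ∅

S ∉ T[0,2] ⇒ NO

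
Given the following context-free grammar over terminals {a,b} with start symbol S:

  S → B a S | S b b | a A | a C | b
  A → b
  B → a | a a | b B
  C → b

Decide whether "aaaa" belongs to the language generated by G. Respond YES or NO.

CNF form of G:
  S -> B X2 | S X3 | T0 A | T0 C | b
  A -> b
  B -> T0 T0 | T1 B | a
  C -> b
  T0 -> a
  T1 -> b
  X2 -> T0 S
  X3 -> T1 T1

CYK fill:
  T[0,0] 'a' = {B,T0}  orig:{B}
  T[1,1] 'a' = {B,T0}  orig:{B}
  T[2,2] 'a' = {B,T0}  orig:{B}
  T[3,3] 'a' = {B,T0}  orig:{B}
  T[0,1] 'aa' = {B}
  T[1,2] 'aa' = {B}
  T[2,3] 'aa' = {B}
  T[0,2] 'aaa' = ∅
  T[1,3] 'aaa' = ∅
  T[0,3] 'aaaa' = ∅

S ∉ T[0,3] ⇒ NO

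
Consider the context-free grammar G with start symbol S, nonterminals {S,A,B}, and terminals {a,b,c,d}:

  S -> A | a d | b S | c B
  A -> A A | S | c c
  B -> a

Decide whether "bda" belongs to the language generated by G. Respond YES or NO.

Convert to CNF:
  S -> A A | T0 T1 | T2 S | T3 B | T3 T3
  A -> A A | T0 T1 | T2 S | T3 B | T3 T3
  B -> a
  T0 -> a
  T1 -> d
  T2 -> b
  T3 -> c

CYK table (by increasing span):
  [0..0]={T2}  "b"  orig:{}
  [1..1]={T1}  "d"  orig:{}
  [2..2]={B,T0}  "a"  orig:{B}
  [0..1]=∅  "bd"
  [1..2]=∅  "da"
  [0..2]=∅  "bda"

S ∉ T[0,2] ⇒ NO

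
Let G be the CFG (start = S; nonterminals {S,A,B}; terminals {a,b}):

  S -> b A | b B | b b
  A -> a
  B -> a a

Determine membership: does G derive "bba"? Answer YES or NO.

Convert to CNF:
  S -> T1 A | T1 B | T1 T1
  A -> a
  B -> T0 T0
  T0 -> a
  T1 -> b

CYK fill:
  [0..0]={T1}  "b"  orig:{}
  [1..1]={T1}  "b"  orig:{}
  [2..2]={A,T0}  "a"  orig:{A}
  [0..1]={S}  "bb"
  [1..2]={S}  "ba"
  [0..2]=∅  "bba"

S ∉ T[0,2] ⇒ NO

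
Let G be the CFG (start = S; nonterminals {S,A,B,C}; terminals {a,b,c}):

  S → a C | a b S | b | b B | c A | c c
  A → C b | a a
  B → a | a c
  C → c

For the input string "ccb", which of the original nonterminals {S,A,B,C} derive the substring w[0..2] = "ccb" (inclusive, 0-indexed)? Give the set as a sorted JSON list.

Convert to CNF:
  S -> T0 B | T1 C | T1 X3 | T2 A | T2 T2 | b
  A -> C T0 | T1 T1
  B -> T1 T2 | a
  C -> c
  T0 -> b
  T1 -> a
  T2 -> c
  X3 -> T0 S

CYK fill — only the sub-triangle for w[0..2]:
  cell(0,0) c: {C,T2}  orig:{C}
  cell(1,1) c: {C,T2}  orig:{C}
  cell(2,2) b: {S,T0}  orig:{S}
  cell(0,1) cc: {S}
  cell(1,2) cb: {A}
  cell(0,2) ccb: {S}

Original NTs in T[0,2] deriving "ccb": ["S"]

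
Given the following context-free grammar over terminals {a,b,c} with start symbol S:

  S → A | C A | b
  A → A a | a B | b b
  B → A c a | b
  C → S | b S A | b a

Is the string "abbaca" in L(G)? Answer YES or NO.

CNF form of G:
  S -> A T0 | C A | T0 B | T1 T1 | b
  A -> A T0 | T0 B | T1 T1
  B -> A X3 | b
  C -> A T0 | C A | T0 B | T1 T0 | T1 T1 | T1 X4 | b
  T0 -> a
  T1 -> b
  T2 -> c
  X3 -> T2 T0
  X4 -> S A

Fill CYK table bottom-up:
  T[0,0] 'a' = {T0}  orig:{}
  T[1,1] 'b' = {B,C,S,T1}  orig:{B,C,S}
  T[2,2] 'b' = {B,C,S,T1}  orig:{B,C,S}
  T[3,3] 'a' = {T0}  orig:{}
  T[4,4] 'c' = {T2}  orig:{}
  T[5,5] 'a' = {T0}  orig:{}
  T[0,1] 'ab' = {A,C,S}
  T[1,2] 'bb' = {A,C,S}
  T[2,3] 'ba' = {C}
  T[3,4] 'ac' = ∅
  T[4,5] 'ca' = {X3}  orig:{}
  T[0,2] 'abb' = ∅
  T[1,3] 'bba' = {A,C,S}
  T[2,4] 'bac' = ∅
  T[3,5] 'aca' = ∅
  T[0,3] 'abba' = ∅
  T[1,4] 'bbac' = ∅
  T[2,5] 'baca' = ∅
  T[0,4] 'abbac' = ∅
  T[1,5] 'bbaca' = {B}
  T[0,5] 'abbaca' = {A,C,S}

S ∈ T[0,5] ⇒ YES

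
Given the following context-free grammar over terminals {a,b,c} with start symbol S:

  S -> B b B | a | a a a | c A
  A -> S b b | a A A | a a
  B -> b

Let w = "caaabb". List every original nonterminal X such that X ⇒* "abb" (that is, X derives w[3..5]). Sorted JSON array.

Convert to CNF:
  S -> B X5 | T1 X6 | T2 A | a
  A -> S X3 | T1 T1 | T1 X4
  B -> b
  T0 -> b
  T1 -> a
  T2 -> c
  X3 -> T0 T0
  X4 -> A A
  X5 -> T0 B
  X6 -> T1 T1

Fill CYK table bottom-up — only the sub-triangle for w[3..5]:
  T[3,3] 'a' = {S,T1}  orig:{S}
  T[4,4] 'b' = {B,T0}  orig:{B}
  T[5,5] 'b' = {B,T0}  orig:{B}
  T[3,4] 'ab' = ∅
  T[4,5] 'bb' = {X3,X5}  orig:{}
  T[3,5] 'abb' = {A}

Original NTs in T[3,5] deriving "abb": ["A"]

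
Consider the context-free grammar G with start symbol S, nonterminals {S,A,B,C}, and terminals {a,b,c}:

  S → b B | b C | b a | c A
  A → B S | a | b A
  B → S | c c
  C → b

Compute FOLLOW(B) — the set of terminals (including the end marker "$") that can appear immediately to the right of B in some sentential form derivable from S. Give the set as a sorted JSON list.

Compute FIRST by fixpoint:
iter 1:
  A via A→a: +{a}
  A via A→b A: +{b}
  B via B→c c: +{c}
  C via C→b: +{b}
  S via S→b B: +{b}
  S via S→c A: +{c}
  S: {b,c}  A: {a,b}  B: {c}  C: {b}
iter 2:
  A via A→B S: +{c}
  B via B→S: +{b}
  S: {b,c}  A: {a,b,c}  B: {b,c}  C: {b}
iter 3: (no change)
  S: {b,c}  A: {a,b,c}  B: {b,c}  C: {b}

FOLLOW iteration:
FOLLOW(S) := {$}
[1]
  A→B S: FOLLOW(B) ⊇ FIRST(S) = {b,c}; new: +{b,c}
  B→S: FOLLOW(S) ⊇ FOLLOW(B) ⊇ {b,c}; new: +{b,c}
  S→b B: FOLLOW(B) ⊇ FOLLOW(S) ⊇ {$,b,c}; new: +{$}
  S→b C: FOLLOW(C) ⊇ FOLLOW(S) ⊇ {$,b,c}; new: +{$,b,c}
  S→c A: FOLLOW(A) ⊇ FOLLOW(S) ⊇ {$,b,c}; new: +{$,b,c}
  S: {$,b,c}  A: {$,b,c}  B: {$,b,c}  C: {$,b,c}
[2] (stable)
  S: {$,b,c}  A: {$,b,c}  B: {$,b,c}  C: {$,b,c}

FOLLOW(B) = ["$", "b", "c"]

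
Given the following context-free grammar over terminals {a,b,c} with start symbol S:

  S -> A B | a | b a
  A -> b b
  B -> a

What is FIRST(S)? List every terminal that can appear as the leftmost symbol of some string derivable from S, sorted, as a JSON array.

FIRST sets, iterate to fixpoint:
pass 1:
  A via A→b b: +{b}
  B via B→a: +{a}
  S via S→A B: +{b}
  S via S→a: +{a}
  FIRST[S]={a,b}  FIRST[A]={b}  FIRST[B]={a}
pass 2: (stable)
  FIRST[S]={a,b}  FIRST[A]={b}  FIRST[B]={a}

FIRST(S) = ["a", "b"]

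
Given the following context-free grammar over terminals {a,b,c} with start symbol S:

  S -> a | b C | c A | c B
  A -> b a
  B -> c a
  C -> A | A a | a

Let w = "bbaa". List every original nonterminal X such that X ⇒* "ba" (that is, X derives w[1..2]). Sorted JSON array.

CNF form of G:
  S -> T0 C | T2 A | T2 B | a
  A -> T0 T1
  B -> T2 T1
  C -> A T1 | T0 T1 | a
  T0 -> b
  T1 -> a
  T2 -> c

Fill CYK table bottom-up, restricted to cells inside w[1..2]:
  T[1,1] 'b' = {T0}  orig:{}
  T[2,2] 'a' = {C,S,T1}  orig:{C,S}
  T[1,2] 'ba' = {A,C,S}

Original NTs in T[1,2] deriving "ba": ["A", "C", "S"]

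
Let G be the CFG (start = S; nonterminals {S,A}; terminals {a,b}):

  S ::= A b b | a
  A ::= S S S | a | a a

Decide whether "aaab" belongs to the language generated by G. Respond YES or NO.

CNF form of G:
  S -> A X3 | a
  A -> S X2 | T0 T0 | a
  T0 -> a
  T1 -> b
  X2 -> S S
  X3 -> T1 T1

CYK fill:
  [0..0]={A,S,T0}  "a"  orig:{A,S}
  [1..1]={A,S,T0}  "a"  orig:{A,S}
  [2..2]={A,S,T0}  "a"  orig:{A,S}
  [3..3]={T1}  "b"  orig:{}
  [0..1]={A,X2}  "aa"  orig:{A}
  [1..2]={A,X2}  "aa"  orig:{A}
  [2..3]=∅  "ab"
  [0..2]={A}  "aaa"
  [1..3]=∅  "aab"
  [0..3]=∅  "aaab"

S ∉ T[0,3] ⇒ NO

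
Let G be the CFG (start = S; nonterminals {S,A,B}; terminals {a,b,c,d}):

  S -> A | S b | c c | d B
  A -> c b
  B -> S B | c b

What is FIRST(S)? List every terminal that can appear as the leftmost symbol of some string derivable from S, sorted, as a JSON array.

Compute FIRST by fixpoint:
round 1:
  A via A→c b: +{c}
  B via B→c b: +{c}
  S via S→A: +{c}
  S via S→d B: +{d}
  FIRST(S)={c,d}  FIRST(A)={c}  FIRST(B)={c}
round 2:
  B via B→S B: +{d}
  FIRST(S)={c,d}  FIRST(A)={c}  FIRST(B)={c,d}
round 3: (stable)
  FIRST(S)={c,d}  FIRST(A)={c}  FIRST(B)={c,d}

FIRST(S) = ["c", "d"]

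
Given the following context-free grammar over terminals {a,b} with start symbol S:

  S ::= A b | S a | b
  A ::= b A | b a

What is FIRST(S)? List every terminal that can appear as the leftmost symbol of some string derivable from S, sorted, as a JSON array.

FIRST sets, iterate to fixpoint:
[1]
  A via A→b A: +{b}
  S via S→A b: +{b}
  FIRST[S]={b}  FIRST[A]={b}
[2] — fixpoint
  FIRST[S]={b}  FIRST[A]={b}

FIRST(S) = ["b"]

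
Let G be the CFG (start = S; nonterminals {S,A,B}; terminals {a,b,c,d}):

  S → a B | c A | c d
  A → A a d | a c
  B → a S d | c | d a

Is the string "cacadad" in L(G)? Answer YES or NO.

Convert to CNF:
  S -> T0 B | T2 A | T2 T1
  A -> A X3 | T0 T2
  B -> T0 X4 | T1 T0 | c
  T0 -> a
  T1 -> d
  T2 -> c
  X3 -> T0 T1
  X4 -> S T1

CYK fill:
  cell(0,0) c: {B,T2}  orig:{B}
  cell(1,1) a: {T0}  orig:{}
  cell(2,2) c: {B,T2}  orig:{B}
  cell(3,3) a: {T0}  orig:{}
  cell(4,4) d: {T1}  orig:{}
  cell(5,5) a: {T0}  orig:{}
  cell(6,6) d: {T1}  orig:{}
  cell(0,1) ca: ∅
  cell(1,2) ac: {A,S}
  cell(2,3) ca: ∅
  cell(3,4) ad: {X3}  orig:{}
  cell(4,5) da: {B}
  cell(5,6) ad: {X3}  orig:{}
  cell(0,2) cac: {S}
  cell(1,3) aca: ∅
  cell(2,4) cad: ∅
  cell(3,5) ada: {S}
  cell(4,6) dad: ∅
  cell(0,3) caca: ∅
  cell(1,4) acad: {A}
  cell(2,5) cada: ∅
  cell(3,6) adad: {X4}  orig:{}
  cell(0,4) cacad: {S}
  cell(1,5) acada: ∅
  cell(2,6) cadad: ∅
  cell(0,5) cacada: ∅
  cell(1,6) acadad: {A}
  cell(0,6) cacadad: {S}

S ∈ T[0,6] ⇒ YES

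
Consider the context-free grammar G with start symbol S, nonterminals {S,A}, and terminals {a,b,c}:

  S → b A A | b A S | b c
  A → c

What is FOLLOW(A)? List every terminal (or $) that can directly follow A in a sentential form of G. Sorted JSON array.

Compute FIRST by fixpoint:
iter 1:
  A via A→c: +{c}
  S via S→b A A: +{b}
  FIRST[S]={b}  FIRST[A]={c}
iter 2: (no change)
  FIRST[S]={b}  FIRST[A]={c}

FOLLOW iteration:
initialize: $ ∈ FOLLOW(S)
round 1:
  S→b A A: FOLLOW(A) ⊇ FIRST(A) = {c}; new: +{c}
  S→b A A: FOLLOW(A) ⊇ FOLLOW(S) ⊇ {$}; new: +{$}
  S→b A S: FOLLOW(A) ⊇ FIRST(S) = {b}; new: +{b}
  FOLLOW[S]={$}  FOLLOW[A]={$,b,c}
round 2: (no change)
  FOLLOW[S]={$}  FOLLOW[A]={$,b,c}

FOLLOW(A) = ["$", "b", "c"]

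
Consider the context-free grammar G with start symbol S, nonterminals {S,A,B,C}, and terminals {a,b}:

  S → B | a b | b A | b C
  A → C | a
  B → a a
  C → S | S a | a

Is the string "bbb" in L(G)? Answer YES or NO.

CNF form of G:
  S -> T0 T0 | T0 T1 | T1 A | T1 C
  A -> S T0 | T0 T0 | T0 T1 | T1 A | T1 C | a
  B -> T0 T0
  C -> S T0 | T0 T0 | T0 T1 | T1 A | T1 C | a
  T0 -> a
  T1 -> b

CYK fill:
  cell(0,0) b: {T1}  orig:{}
  cell(1,1) b: {T1}  orig:{}
  cell(2,2) b: {T1}  orig:{}
  cell(0,1) bb: ∅
  cell(1,2) bb: ∅
  cell(0,2) bbb: ∅

S ∉ T[0,2] ⇒ NO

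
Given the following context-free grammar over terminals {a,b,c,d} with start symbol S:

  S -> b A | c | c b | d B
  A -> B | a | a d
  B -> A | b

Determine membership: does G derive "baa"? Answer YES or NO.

Convert to CNF:
  S -> T1 B | T2 A | T3 T2 | c
  A -> T0 T1 | a | b
  B -> T0 T1 | a | b
  T0 -> a
  T1 -> d
  T2 -> b
  T3 -> c

CYK table (by increasing span):
  cell(0,0) b: {A,B,T2}  orig:{A,B}
  cell(1,1) a: {A,B,T0}  orig:{A,B}
  cell(2,2) a: {A,B,T0}  orig:{A,B}
  cell(0,1) ba: {S}
  cell(1,2) aa: ∅
  cell(0,2) baa: ∅

S ∉ T[0,2] ⇒ NO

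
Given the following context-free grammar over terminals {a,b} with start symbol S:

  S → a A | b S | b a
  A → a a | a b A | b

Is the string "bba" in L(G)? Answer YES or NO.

CNF form of G:
  S -> T0 A | T1 S | T1 T0
  A -> T0 T0 | T0 X2 | b
  T0 -> a
  T1 -> b
  X2 -> T1 A

CYK fill:
  [0..0]={A,T1}  "b"  orig:{A}
  [1..1]={A,T1}  "b"  orig:{A}
  [2..2]={T0}  "a"  orig:{}
  [0..1]={X2}  "bb"  orig:{}
  [1..2]={S}  "ba"
  [0..2]={S}  "bba"

S ∈ T[0,2] ⇒ YES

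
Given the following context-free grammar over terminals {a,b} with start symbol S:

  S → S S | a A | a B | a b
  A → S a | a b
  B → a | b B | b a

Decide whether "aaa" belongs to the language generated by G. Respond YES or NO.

Convert to CNF:
  S -> S S | T0 A | T0 B | T0 T1
  A -> S T0 | T0 T1
  B -> T1 B | T1 T0 | a
  T0 -> a
  T1 -> b

CYK fill:
  T[0,0] 'a' = {B,T0}  orig:{B}
  T[1,1] 'a' = {B,T0}  orig:{B}
  T[2,2] 'a' = {B,T0}  orig:{B}
  T[0,1] 'aa' = {S}
  T[1,2] 'aa' = {S}
  T[0,2] 'aaa' = {A}

S ∉ T[0,2] ⇒ NO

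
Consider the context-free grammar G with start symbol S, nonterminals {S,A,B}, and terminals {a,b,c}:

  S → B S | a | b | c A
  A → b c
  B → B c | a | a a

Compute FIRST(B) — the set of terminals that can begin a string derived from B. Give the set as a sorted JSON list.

Compute FIRST by fixpoint:
round 1:
  A via A→b c: +{b}
  B via B→a: +{a}
  S via S→B S: +{a}
  S via S→b: +{b}
  S via S→c A: +{c}
  S: {a,b,c}  A: {b}  B: {a}
round 2: — fixpoint
  S: {a,b,c}  A: {b}  B: {a}

FIRST(B) = ["a"]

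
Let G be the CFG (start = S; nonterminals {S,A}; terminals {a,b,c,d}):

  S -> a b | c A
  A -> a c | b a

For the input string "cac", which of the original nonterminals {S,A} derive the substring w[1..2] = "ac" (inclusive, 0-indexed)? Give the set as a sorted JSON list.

Convert to CNF:
  S -> T0 T2 | T1 A
  A -> T0 T1 | T2 T0
  T0 -> a
  T1 -> c
  T2 -> b

CYK fill (cells [i..j] with 1 ≤ i ≤ j ≤ 2 only):
  cell(1,1) a: {T0}  orig:{}
  cell(2,2) c: {T1}  orig:{}
  cell(1,2) ac: {A}

Original NTs in T[1,2] deriving "ac": ["A"]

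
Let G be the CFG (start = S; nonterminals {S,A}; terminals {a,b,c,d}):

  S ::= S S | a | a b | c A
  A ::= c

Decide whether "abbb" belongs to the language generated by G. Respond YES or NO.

Convert to CNF:
  S -> S S | T0 T1 | T2 A | a
  A -> c
  T0 -> a
  T1 -> b
  T2 -> c

CYK fill:
  cell(0,0) a: {S,T0}  orig:{S}
  cell(1,1) b: {T1}  orig:{}
  cell(2,2) b: {T1}  orig:{}
  cell(3,3) b: {T1}  orig:{}
  cell(0,1) ab: {S}
  cell(1,2) bb: ∅
  cell(2,3) bb: ∅
  cell(0,2) abb: ∅
  cell(1,3) bbb: ∅
  cell(0,3) abbb: ∅

S ∉ T[0,3] ⇒ NO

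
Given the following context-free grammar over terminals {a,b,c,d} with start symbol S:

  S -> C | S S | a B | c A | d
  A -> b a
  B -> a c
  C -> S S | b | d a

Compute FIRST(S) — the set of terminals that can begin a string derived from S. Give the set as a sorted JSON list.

FIRST sets, iterate to fixpoint:
[1]
  A via A→b a: +{b}
  B via B→a c: +{a}
  C via C→b: +{b}
  C via C→d a: +{d}
  S via S→C: +{b,d}
  S via S→a B: +{a}
  S via S→c A: +{c}
  S: {a,b,c,d}  A: {b}  B: {a}  C: {b,d}
[2]
  C via C→S S: +{a,c}
  S: {a,b,c,d}  A: {b}  B: {a}  C: {a,b,c,d}
[3] (stable)
  S: {a,b,c,d}  A: {b}  B: {a}  C: {a,b,c,d}

FIRST(S) = ["a", "b", "c", "d"]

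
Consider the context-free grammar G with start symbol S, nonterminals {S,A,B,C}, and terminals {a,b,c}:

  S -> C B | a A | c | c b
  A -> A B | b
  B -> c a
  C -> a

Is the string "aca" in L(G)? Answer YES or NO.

Convert to CNF:
  S -> C B | T0 T2 | T1 A | c
  A -> A B | b
  B -> T0 T1
  C -> a
  T0 -> c
  T1 -> a
  T2 -> b

CYK table (by increasing span):
  cell(0,0) a: {C,T1}  orig:{C}
  cell(1,1) c: {S,T0}  orig:{S}
  cell(2,2) a: {C,T1}  orig:{C}
  cell(0,1) ac: ∅
  cell(1,2) ca: {B}
  cell(0,2) aca: {S}

S ∈ T[0,2] ⇒ YES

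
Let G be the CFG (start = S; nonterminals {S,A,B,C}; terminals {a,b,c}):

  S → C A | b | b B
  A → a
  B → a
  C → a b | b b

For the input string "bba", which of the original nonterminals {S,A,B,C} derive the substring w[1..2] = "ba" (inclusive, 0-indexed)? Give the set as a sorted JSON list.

CNF form of G:
  S -> C A | T1 B | b
  A -> a
  B -> a
  C -> T0 T1 | T1 T1
  T0 -> a
  T1 -> b

CYK table (by increasing span) (cells [i..j] with 1 ≤ i ≤ j ≤ 2 only):
  [1..1]={S,T1}  "b"  orig:{S}
  [2..2]={A,B,T0}  "a"  orig:{A,B}
  [1..2]={S}  "ba"

Original NTs in T[1,2] deriving "ba": ["S"]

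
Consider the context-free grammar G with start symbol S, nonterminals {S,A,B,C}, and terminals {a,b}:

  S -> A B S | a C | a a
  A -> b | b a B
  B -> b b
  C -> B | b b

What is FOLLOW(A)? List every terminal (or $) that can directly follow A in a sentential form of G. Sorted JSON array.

Compute FIRST by fixpoint:
[1]
  A via A→b: +{b}
  B via B→b b: +{b}
  C via C→B: +{b}
  S via S→A B S: +{b}
  S via S→a C: +{a}
  FIRST[S]={a,b}  FIRST[A]={b}  FIRST[B]={b}  FIRST[C]={b}
[2] (stable)
  FIRST[S]={a,b}  FIRST[A]={b}  FIRST[B]={b}  FIRST[C]={b}

FOLLOW iteration:
FOLLOW(S) := {$}
round 1:
  S→A B S: FOLLOW(A) ⊇ FIRST(B) = {b}; new: +{b}
  S→A B S: FOLLOW(B) ⊇ FIRST(S) = {a,b}; new: +{a,b}
  S→a C: FOLLOW(C) ⊇ FOLLOW(S) ⊇ {$}; new: +{$}
  S: {$}  A: {b}  B: {a,b}  C: {$}
round 2:
  C→B: FOLLOW(B) ⊇ FOLLOW(C) ⊇ {$}; new: +{$}
  S: {$}  A: {b}  B: {$,a,b}  C: {$}
round 3: (stable)
  S: {$}  A: {b}  B: {$,a,b}  C: {$}

FOLLOW(A) = ["b"]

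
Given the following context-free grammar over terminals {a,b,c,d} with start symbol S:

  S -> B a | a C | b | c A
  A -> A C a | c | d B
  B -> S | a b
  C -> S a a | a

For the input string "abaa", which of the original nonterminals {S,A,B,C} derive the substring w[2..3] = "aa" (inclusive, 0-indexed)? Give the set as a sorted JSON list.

Convert to CNF:
  S -> B T0 | T0 C | T3 A | b
  A -> A X4 | T1 B | c
  B -> B T0 | T0 C | T0 T2 | T3 A | b
  C -> S X5 | a
  T0 -> a
  T1 -> d
  T2 -> b
  T3 -> c
  X4 -> C T0
  X5 -> T0 T0

Fill CYK table bottom-up (cells [i..j] with 2 ≤ i ≤ j ≤ 3 only):
  [2..2]={C,T0}  "a"  orig:{C}
  [3..3]={C,T0}  "a"  orig:{C}
  [2..3]={B,S,X4,X5}  "aa"  orig:{B,S}

Original NTs in T[2,3] deriving "aa": ["B", "S"]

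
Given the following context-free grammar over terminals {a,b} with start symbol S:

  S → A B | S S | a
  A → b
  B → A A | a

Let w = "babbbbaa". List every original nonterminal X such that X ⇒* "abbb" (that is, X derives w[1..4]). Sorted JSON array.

CNF form of G:
  S -> A B | S S | a
  A -> b
  B -> A A | a

CYK table (by increasing span) — only the sub-triangle for w[1..4]:
  T[1,1] 'a' = {B,S}
  T[2,2] 'b' = {A}
  T[3,3] 'b' = {A}
  T[4,4] 'b' = {A}
  T[1,2] 'ab' = ∅
  T[2,3] 'bb' = {B}
  T[3,4] 'bb' = {B}
  T[1,3] 'abb' = ∅
  T[2,4] 'bbb' = {S}
  T[1,4] 'abbb' = {S}

Original NTs in T[1,4] deriving "abbb": ["S"]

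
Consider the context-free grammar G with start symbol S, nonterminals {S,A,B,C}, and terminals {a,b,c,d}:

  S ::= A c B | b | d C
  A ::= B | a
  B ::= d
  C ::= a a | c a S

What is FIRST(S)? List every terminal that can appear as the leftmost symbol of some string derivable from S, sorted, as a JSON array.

FIRST iteration:
pass 1:
  A via A→a: +{a}
  B via B→d: +{d}
  C via C→a a: +{a}
  C via C→c a S: +{c}
  S via S→A c B: +{a}
  S via S→b: +{b}
  S via S→d C: +{d}
  FIRST(S)={a,b,d}  FIRST(A)={a}  FIRST(B)={d}  FIRST(C)={a,c}
pass 2:
  A via A→B: +{d}
  FIRST(S)={a,b,d}  FIRST(A)={a,d}  FIRST(B)={d}  FIRST(C)={a,c}
pass 3: (no change)
  FIRST(S)={a,b,d}  FIRST(A)={a,d}  FIRST(B)={d}  FIRST(C)={a,c}

FIRST(S) = ["a", "b", "d"]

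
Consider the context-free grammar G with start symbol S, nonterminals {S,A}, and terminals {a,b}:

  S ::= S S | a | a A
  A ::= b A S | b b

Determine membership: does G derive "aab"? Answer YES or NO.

CNF form of G:
  S -> S S | T1 A | a
  A -> T0 T0 | T0 X2
  T0 -> b
  T1 -> a
  X2 -> A S

Fill CYK table bottom-up:
  [0..0]={S,T1}  "a"  orig:{S}
  [1..1]={S,T1}  "a"  orig:{S}
  [2..2]={T0}  "b"  orig:{}
  [0..1]={S}  "aa"
  [1..2]=∅  "ab"
  [0..2]=∅  "aab"

S ∉ T[0,2] ⇒ NO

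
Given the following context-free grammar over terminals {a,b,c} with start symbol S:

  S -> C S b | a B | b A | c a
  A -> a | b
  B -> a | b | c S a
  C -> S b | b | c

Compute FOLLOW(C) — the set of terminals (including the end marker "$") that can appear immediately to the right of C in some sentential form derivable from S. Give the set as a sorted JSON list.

Compute FIRST by fixpoint:
iter 1:
  A via A→a: +{a}
  A via A→b: +{b}
  B via B→a: +{a}
  B via B→b: +{b}
  B via B→c S a: +{c}
  C via C→b: +{b}
  C via C→c: +{c}
  S via S→C S b: +{b,c}
  S via S→a B: +{a}
  FIRST[S]={a,b,c}  FIRST[A]={a,b}  FIRST[B]={a,b,c}  FIRST[C]={b,c}
iter 2:
  C via C→S b: +{a}
  FIRST[S]={a,b,c}  FIRST[A]={a,b}  FIRST[B]={a,b,c}  FIRST[C]={a,b,c}
iter 3: — fixpoint
  FIRST[S]={a,b,c}  FIRST[A]={a,b}  FIRST[B]={a,b,c}  FIRST[C]={a,b,c}

Compute FOLLOW by fixpoint:
initialize: $ ∈ FOLLOW(S)
[1]
  B→c S a: FOLLOW(S) ⊇ FIRST(a) = {a}; new: +{a}
  C→S b: FOLLOW(S) ⊇ FIRST(b) = {b}; new: +{b}
  S→C S b: FOLLOW(C) ⊇ FIRST(S) = {a,b,c}; new: +{a,b,c}
  S→a B: FOLLOW(B) ⊇ FOLLOW(S) ⊇ {$,a,b}; new: +{$,a,b}
  S→b A: FOLLOW(A) ⊇ FOLLOW(S) ⊇ {$,a,b}; new: +{$,a,b}
  S: {$,a,b}  A: {$,a,b}  B: {$,a,b}  C: {a,b,c}
[2] done
  S: {$,a,b}  A: {$,a,b}  B: {$,a,b}  C: {a,b,c}

FOLLOW(C) = ["a", "b", "c"]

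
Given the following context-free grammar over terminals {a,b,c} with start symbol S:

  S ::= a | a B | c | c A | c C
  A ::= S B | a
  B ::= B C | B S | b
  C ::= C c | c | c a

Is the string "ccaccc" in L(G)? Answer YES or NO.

Convert to CNF:
  S -> T0 A | T0 C | T1 B | a | c
  A -> S B | a
  B -> B C | B S | b
  C -> C T0 | T0 T1 | c
  T0 -> c
  T1 -> a

Fill CYK table bottom-up:
  [0..0]={C,S,T0}  "c"  orig:{C,S}
  [1..1]={C,S,T0}  "c"  orig:{C,S}
  [2..2]={A,S,T1}  "a"  orig:{A,S}
  [3..3]={C,S,T0}  "c"  orig:{C,S}
  [4..4]={C,S,T0}  "c"  orig:{C,S}
  [5..5]={C,S,T0}  "c"  orig:{C,S}
  [0..1]={C,S}  "cc"
  [1..2]={C,S}  "ca"
  [2..3]=∅  "ac"
  [3..4]={C,S}  "cc"
  [4..5]={C,S}  "cc"
  [0..2]={S}  "cca"
  [1..3]={C}  "cac"
  [2..4]=∅  "acc"
  [3..5]={C,S}  "ccc"
  [0..3]={S}  "ccac"
  [1..4]={C}  "cacc"
  [2..5]=∅  "accc"
  [0..4]={S}  "ccacc"
  [1..5]={C}  "caccc"
  [0..5]={S}  "ccaccc"

S ∈ T[0,5] ⇒ YES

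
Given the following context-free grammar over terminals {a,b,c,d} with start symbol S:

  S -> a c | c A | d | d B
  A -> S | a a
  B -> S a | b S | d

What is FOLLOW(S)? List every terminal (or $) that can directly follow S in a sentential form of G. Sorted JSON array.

FIRST iteration:
iter 1:
  A via A→a a: +{a}
  B via B→b S: +{b}
  B via B→d: +{d}
  S via S→a c: +{a}
  S via S→c A: +{c}
  S via S→d: +{d}
  FIRST[S]={a,c,d}  FIRST[A]={a}  FIRST[B]={b,d}
iter 2:
  A via A→S: +{c,d}
  B via B→S a: +{a,c}
  FIRST[S]={a,c,d}  FIRST[A]={a,c,d}  FIRST[B]={a,b,c,d}
iter 3: (stable)
  FIRST[S]={a,c,d}  FIRST[A]={a,c,d}  FIRST[B]={a,b,c,d}

FOLLOW sets:
initialize: $ ∈ FOLLOW(S)
[1]
  B→S a: FOLLOW(S) ⊇ FIRST(a) = {a}; new: +{a}
  S→c A: FOLLOW(A) ⊇ FOLLOW(S) ⊇ {$,a}; new: +{$,a}
  S→d B: FOLLOW(B) ⊇ FOLLOW(S) ⊇ {$,a}; new: +{$,a}
  S: {$,a}  A: {$,a}  B: {$,a}
[2] — fixpoint
  S: {$,a}  A: {$,a}  B: {$,a}

FOLLOW(S) = ["$", "a"]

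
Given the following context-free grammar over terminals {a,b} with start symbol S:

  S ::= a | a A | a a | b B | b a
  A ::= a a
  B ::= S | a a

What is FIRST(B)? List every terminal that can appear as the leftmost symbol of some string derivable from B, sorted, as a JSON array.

FIRST sets, iterate to fixpoint:
[1]
  A via A→a a: +{a}
  B via B→a a: +{a}
  S via S→a: +{a}
  S via S→b B: +{b}
  S: {a,b}  A: {a}  B: {a}
[2]
  B via B→S: +{b}
  S: {a,b}  A: {a}  B: {a,b}
[3] — fixpoint
  S: {a,b}  A: {a}  B: {a,b}

FIRST(B) = ["a", "b"]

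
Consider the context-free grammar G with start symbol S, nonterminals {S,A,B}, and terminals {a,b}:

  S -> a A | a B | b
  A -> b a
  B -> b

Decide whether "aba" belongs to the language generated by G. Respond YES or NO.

Convert to CNF:
  S -> T1 A | T1 B | b
  A -> T0 T1
  B -> b
  T0 -> b
  T1 -> a

Fill CYK table bottom-up:
  [0..0]={T1}  "a"  orig:{}
  [1..1]={B,S,T0}  "b"  orig:{B,S}
  [2..2]={T1}  "a"  orig:{}
  [0..1]={S}  "ab"
  [1..2]={A}  "ba"
  [0..2]={S}  "aba"

S ∈ T[0,2] ⇒ YES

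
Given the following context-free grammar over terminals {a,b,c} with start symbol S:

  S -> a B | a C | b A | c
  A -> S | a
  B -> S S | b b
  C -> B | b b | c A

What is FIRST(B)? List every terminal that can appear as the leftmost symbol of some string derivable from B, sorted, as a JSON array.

FIRST iteration:
[1]
  A via A→a: +{a}
  B via B→b b: +{b}
  C via C→B: +{b}
  C via C→c A: +{c}
  S via S→a B: +{a}
  S via S→b A: +{b}
  S via S→c: +{c}
  FIRST(S)={a,b,c}  FIRST(A)={a}  FIRST(B)={b}  FIRST(C)={b,c}
[2]
  A via A→S: +{b,c}
  B via B→S S: +{a,c}
  C via C→B: +{a}
  FIRST(S)={a,b,c}  FIRST(A)={a,b,c}  FIRST(B)={a,b,c}  FIRST(C)={a,b,c}
[3] — fixpoint
  FIRST(S)={a,b,c}  FIRST(A)={a,b,c}  FIRST(B)={a,b,c}  FIRST(C)={a,b,c}

FIRST(B) = ["a", "b", "c"]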